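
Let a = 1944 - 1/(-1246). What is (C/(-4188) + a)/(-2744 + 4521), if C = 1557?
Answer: 1690389713/1545471116 ≈ 1.0938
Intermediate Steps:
a = 2422225/1246 (a = 1944 - 1*(-1/1246) = 1944 + 1/1246 = 2422225/1246 ≈ 1944.0)
(C/(-4188) + a)/(-2744 + 4521) = (1557/(-4188) + 2422225/1246)/(-2744 + 4521) = (1557*(-1/4188) + 2422225/1246)/1777 = (-519/1396 + 2422225/1246)*(1/1777) = (1690389713/869708)*(1/1777) = 1690389713/1545471116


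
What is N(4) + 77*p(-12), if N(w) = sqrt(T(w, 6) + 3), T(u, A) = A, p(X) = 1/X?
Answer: -41/12 ≈ -3.4167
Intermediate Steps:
N(w) = 3 (N(w) = sqrt(6 + 3) = sqrt(9) = 3)
N(4) + 77*p(-12) = 3 + 77/(-12) = 3 + 77*(-1/12) = 3 - 77/12 = -41/12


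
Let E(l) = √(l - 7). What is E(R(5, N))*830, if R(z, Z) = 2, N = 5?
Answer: 830*I*√5 ≈ 1855.9*I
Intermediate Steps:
E(l) = √(-7 + l)
E(R(5, N))*830 = √(-7 + 2)*830 = √(-5)*830 = (I*√5)*830 = 830*I*√5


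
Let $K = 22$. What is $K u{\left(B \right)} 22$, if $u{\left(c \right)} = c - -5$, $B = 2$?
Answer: $3388$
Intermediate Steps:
$u{\left(c \right)} = 5 + c$ ($u{\left(c \right)} = c + 5 = 5 + c$)
$K u{\left(B \right)} 22 = 22 \left(5 + 2\right) 22 = 22 \cdot 7 \cdot 22 = 154 \cdot 22 = 3388$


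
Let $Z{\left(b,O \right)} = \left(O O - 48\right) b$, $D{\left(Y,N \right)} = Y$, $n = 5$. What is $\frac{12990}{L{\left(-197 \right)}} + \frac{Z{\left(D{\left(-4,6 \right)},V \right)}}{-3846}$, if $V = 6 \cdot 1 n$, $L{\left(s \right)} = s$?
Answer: $- \frac{8214694}{126277} \approx -65.053$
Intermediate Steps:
$V = 30$ ($V = 6 \cdot 1 \cdot 5 = 6 \cdot 5 = 30$)
$Z{\left(b,O \right)} = b \left(-48 + O^{2}\right)$ ($Z{\left(b,O \right)} = \left(O^{2} - 48\right) b = \left(-48 + O^{2}\right) b = b \left(-48 + O^{2}\right)$)
$\frac{12990}{L{\left(-197 \right)}} + \frac{Z{\left(D{\left(-4,6 \right)},V \right)}}{-3846} = \frac{12990}{-197} + \frac{\left(-4\right) \left(-48 + 30^{2}\right)}{-3846} = 12990 \left(- \frac{1}{197}\right) + - 4 \left(-48 + 900\right) \left(- \frac{1}{3846}\right) = - \frac{12990}{197} + \left(-4\right) 852 \left(- \frac{1}{3846}\right) = - \frac{12990}{197} - - \frac{568}{641} = - \frac{12990}{197} + \frac{568}{641} = - \frac{8214694}{126277}$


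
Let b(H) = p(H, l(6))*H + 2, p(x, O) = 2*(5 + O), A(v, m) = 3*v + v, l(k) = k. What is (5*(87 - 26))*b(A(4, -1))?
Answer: 107970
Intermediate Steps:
A(v, m) = 4*v
p(x, O) = 10 + 2*O
b(H) = 2 + 22*H (b(H) = (10 + 2*6)*H + 2 = (10 + 12)*H + 2 = 22*H + 2 = 2 + 22*H)
(5*(87 - 26))*b(A(4, -1)) = (5*(87 - 26))*(2 + 22*(4*4)) = (5*61)*(2 + 22*16) = 305*(2 + 352) = 305*354 = 107970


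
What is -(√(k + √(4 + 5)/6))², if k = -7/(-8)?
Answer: -11/8 ≈ -1.3750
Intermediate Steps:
k = 7/8 (k = -7*(-⅛) = 7/8 ≈ 0.87500)
-(√(k + √(4 + 5)/6))² = -(√(7/8 + √(4 + 5)/6))² = -(√(7/8 + √9/6))² = -(√(7/8 + (⅙)*3))² = -(√(7/8 + ½))² = -(√(11/8))² = -(√22/4)² = -1*11/8 = -11/8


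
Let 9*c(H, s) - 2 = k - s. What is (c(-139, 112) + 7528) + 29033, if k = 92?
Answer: 36559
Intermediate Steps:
c(H, s) = 94/9 - s/9 (c(H, s) = 2/9 + (92 - s)/9 = 2/9 + (92/9 - s/9) = 94/9 - s/9)
(c(-139, 112) + 7528) + 29033 = ((94/9 - 1/9*112) + 7528) + 29033 = ((94/9 - 112/9) + 7528) + 29033 = (-2 + 7528) + 29033 = 7526 + 29033 = 36559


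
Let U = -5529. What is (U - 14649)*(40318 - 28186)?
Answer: -244799496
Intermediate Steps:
(U - 14649)*(40318 - 28186) = (-5529 - 14649)*(40318 - 28186) = -20178*12132 = -244799496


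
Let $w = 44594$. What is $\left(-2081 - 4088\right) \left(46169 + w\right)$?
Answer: $-559916947$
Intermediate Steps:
$\left(-2081 - 4088\right) \left(46169 + w\right) = \left(-2081 - 4088\right) \left(46169 + 44594\right) = \left(-6169\right) 90763 = -559916947$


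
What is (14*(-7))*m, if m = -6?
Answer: 588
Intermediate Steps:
(14*(-7))*m = (14*(-7))*(-6) = -98*(-6) = 588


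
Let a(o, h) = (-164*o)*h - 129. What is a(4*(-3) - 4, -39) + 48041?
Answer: -54424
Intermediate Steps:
a(o, h) = -129 - 164*h*o (a(o, h) = -164*h*o - 129 = -129 - 164*h*o)
a(4*(-3) - 4, -39) + 48041 = (-129 - 164*(-39)*(4*(-3) - 4)) + 48041 = (-129 - 164*(-39)*(-12 - 4)) + 48041 = (-129 - 164*(-39)*(-16)) + 48041 = (-129 - 102336) + 48041 = -102465 + 48041 = -54424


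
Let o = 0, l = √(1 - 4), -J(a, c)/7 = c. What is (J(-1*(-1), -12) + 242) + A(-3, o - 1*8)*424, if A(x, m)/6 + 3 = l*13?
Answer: -7306 + 33072*I*√3 ≈ -7306.0 + 57282.0*I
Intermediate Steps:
J(a, c) = -7*c
l = I*√3 (l = √(-3) = I*√3 ≈ 1.732*I)
A(x, m) = -18 + 78*I*√3 (A(x, m) = -18 + 6*((I*√3)*13) = -18 + 6*(13*I*√3) = -18 + 78*I*√3)
(J(-1*(-1), -12) + 242) + A(-3, o - 1*8)*424 = (-7*(-12) + 242) + (-18 + 78*I*√3)*424 = (84 + 242) + (-7632 + 33072*I*√3) = 326 + (-7632 + 33072*I*√3) = -7306 + 33072*I*√3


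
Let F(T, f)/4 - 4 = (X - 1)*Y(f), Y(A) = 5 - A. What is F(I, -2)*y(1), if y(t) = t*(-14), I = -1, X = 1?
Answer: -224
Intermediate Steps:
F(T, f) = 16 (F(T, f) = 16 + 4*((1 - 1)*(5 - f)) = 16 + 4*(0*(5 - f)) = 16 + 4*0 = 16 + 0 = 16)
y(t) = -14*t
F(I, -2)*y(1) = 16*(-14*1) = 16*(-14) = -224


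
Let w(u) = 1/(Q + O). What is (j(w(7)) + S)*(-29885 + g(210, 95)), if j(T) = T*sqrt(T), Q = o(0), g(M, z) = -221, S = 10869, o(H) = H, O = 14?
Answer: -327222114 - 15053*sqrt(14)/98 ≈ -3.2722e+8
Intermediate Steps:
Q = 0
w(u) = 1/14 (w(u) = 1/(0 + 14) = 1/14)
j(T) = T**(3/2)
(j(w(7)) + S)*(-29885 + g(210, 95)) = ((1/14)**(3/2) + 10869)*(-29885 - 221) = (sqrt(14)/196 + 10869)*(-30106) = (10869 + sqrt(14)/196)*(-30106) = -327222114 - 15053*sqrt(14)/98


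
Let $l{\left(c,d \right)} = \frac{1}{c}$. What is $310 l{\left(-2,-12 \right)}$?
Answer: $-155$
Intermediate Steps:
$310 l{\left(-2,-12 \right)} = \frac{310}{-2} = 310 \left(- \frac{1}{2}\right) = -155$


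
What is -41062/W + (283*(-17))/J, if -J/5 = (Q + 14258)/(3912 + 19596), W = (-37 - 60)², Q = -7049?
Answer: 118072164478/37683045 ≈ 3133.3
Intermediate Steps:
W = 9409 (W = (-97)² = 9409)
J = -4005/2612 (J = -5*(-7049 + 14258)/(3912 + 19596) = -36045/23508 = -5*801/2612 = -4005/2612 ≈ -1.5333)
-41062/W + (283*(-17))/J = -41062/9409 + (283*(-17))/(-4005/2612) = -41062*1/9409 - 4811*(-2612/4005) = -41062/9409 + 12566332/4005 = 118072164478/37683045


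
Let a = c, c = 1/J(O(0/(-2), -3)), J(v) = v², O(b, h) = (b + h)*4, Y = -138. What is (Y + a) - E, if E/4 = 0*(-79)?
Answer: -19871/144 ≈ -137.99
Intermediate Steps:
E = 0 (E = 4*(0*(-79)) = 4*0 = 0)
O(b, h) = 4*b + 4*h
c = 1/144 (c = 1/((4*(0/(-2)) + 4*(-3))²) = 1/((4*(0*(-½)) - 12)²) = 1/((4*0 - 12)²) = 1/((0 - 12)²) = 1/((-12)²) = 1/144 ≈ 0.0069444)
a = 1/144 ≈ 0.0069444
(Y + a) - E = (-138 + 1/144) - 1*0 = -19871/144 + 0 = -19871/144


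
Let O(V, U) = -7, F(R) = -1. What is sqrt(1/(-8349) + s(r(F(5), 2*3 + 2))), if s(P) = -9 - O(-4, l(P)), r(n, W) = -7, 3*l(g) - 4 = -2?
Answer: I*sqrt(1152231)/759 ≈ 1.4143*I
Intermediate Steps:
l(g) = 2/3 (l(g) = 4/3 + (1/3)*(-2) = 4/3 - 2/3 = 2/3)
s(P) = -2 (s(P) = -9 - 1*(-7) = -9 + 7 = -2)
sqrt(1/(-8349) + s(r(F(5), 2*3 + 2))) = sqrt(1/(-8349) - 2) = sqrt(-1/8349 - 2) = sqrt(-16699/8349) = I*sqrt(1152231)/759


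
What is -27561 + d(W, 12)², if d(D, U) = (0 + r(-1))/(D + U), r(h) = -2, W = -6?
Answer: -248048/9 ≈ -27561.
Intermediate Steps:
d(D, U) = -2/(D + U) (d(D, U) = (0 - 2)/(D + U) = -2/(D + U))
-27561 + d(W, 12)² = -27561 + (-2/(-6 + 12))² = -27561 + (-2/6)² = -27561 + (-2*⅙)² = -27561 + (-⅓)² = -27561 + ⅑ = -248048/9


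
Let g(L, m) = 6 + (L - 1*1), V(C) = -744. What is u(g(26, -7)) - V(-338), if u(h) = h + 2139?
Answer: 2914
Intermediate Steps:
g(L, m) = 5 + L (g(L, m) = 6 + (L - 1) = 6 + (-1 + L) = 5 + L)
u(h) = 2139 + h
u(g(26, -7)) - V(-338) = (2139 + (5 + 26)) - 1*(-744) = (2139 + 31) + 744 = 2170 + 744 = 2914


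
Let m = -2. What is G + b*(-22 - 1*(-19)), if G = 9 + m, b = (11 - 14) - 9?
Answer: 43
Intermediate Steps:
b = -12 (b = -3 - 9 = -12)
G = 7 (G = 9 - 2 = 7)
G + b*(-22 - 1*(-19)) = 7 - 12*(-22 - 1*(-19)) = 7 - 12*(-22 + 19) = 7 - 12*(-3) = 7 + 36 = 43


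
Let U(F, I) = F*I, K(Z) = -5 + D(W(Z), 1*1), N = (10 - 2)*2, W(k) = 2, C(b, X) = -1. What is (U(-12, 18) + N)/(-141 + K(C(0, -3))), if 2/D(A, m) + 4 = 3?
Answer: 50/37 ≈ 1.3514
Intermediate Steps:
D(A, m) = -2 (D(A, m) = 2/(-4 + 3) = 2/(-1) = 2*(-1) = -2)
N = 16 (N = 8*2 = 16)
K(Z) = -7 (K(Z) = -5 - 2 = -7)
(U(-12, 18) + N)/(-141 + K(C(0, -3))) = (-12*18 + 16)/(-141 - 7) = (-216 + 16)/(-148) = -200*(-1/148) = 50/37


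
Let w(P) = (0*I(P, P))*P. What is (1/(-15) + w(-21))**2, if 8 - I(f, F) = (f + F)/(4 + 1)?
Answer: 1/225 ≈ 0.0044444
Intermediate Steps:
I(f, F) = 8 - F/5 - f/5 (I(f, F) = 8 - (f + F)/(4 + 1) = 8 - (F + f)/5 = 8 - (F/5 + f/5) = 8 + (-F/5 - f/5) = 8 - F/5 - f/5)
w(P) = 0 (w(P) = (0*(8 - P/5 - P/5))*P = (0*(8 - 2*P/5))*P = 0*P = 0)
(1/(-15) + w(-21))**2 = (1/(-15) + 0)**2 = (-1/15 + 0)**2 = (-1/15)**2 = 1/225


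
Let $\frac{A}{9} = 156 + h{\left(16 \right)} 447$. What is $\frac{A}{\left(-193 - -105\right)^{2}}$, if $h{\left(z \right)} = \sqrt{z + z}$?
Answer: $\frac{351}{1936} + \frac{4023 \sqrt{2}}{1936} \approx 3.12$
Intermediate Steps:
$h{\left(z \right)} = \sqrt{2} \sqrt{z}$ ($h{\left(z \right)} = \sqrt{2 z} = \sqrt{2} \sqrt{z}$)
$A = 1404 + 16092 \sqrt{2}$ ($A = 9 \left(156 + \sqrt{2} \sqrt{16} \cdot 447\right) = 9 \left(156 + \sqrt{2} \cdot 4 \cdot 447\right) = 9 \left(156 + 4 \sqrt{2} \cdot 447\right) = 9 \left(156 + 1788 \sqrt{2}\right) = 1404 + 16092 \sqrt{2} \approx 24162.0$)
$\frac{A}{\left(-193 - -105\right)^{2}} = \frac{1404 + 16092 \sqrt{2}}{\left(-193 - -105\right)^{2}} = \frac{1404 + 16092 \sqrt{2}}{\left(-193 + 105\right)^{2}} = \frac{1404 + 16092 \sqrt{2}}{\left(-88\right)^{2}} = \frac{1404 + 16092 \sqrt{2}}{7744} = \left(1404 + 16092 \sqrt{2}\right) \frac{1}{7744} = \frac{351}{1936} + \frac{4023 \sqrt{2}}{1936}$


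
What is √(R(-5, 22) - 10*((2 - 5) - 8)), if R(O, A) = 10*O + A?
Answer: √82 ≈ 9.0554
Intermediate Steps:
R(O, A) = A + 10*O
√(R(-5, 22) - 10*((2 - 5) - 8)) = √((22 + 10*(-5)) - 10*((2 - 5) - 8)) = √((22 - 50) - 10*(-3 - 8)) = √(-28 - 10*(-11)) = √(-28 + 110) = √82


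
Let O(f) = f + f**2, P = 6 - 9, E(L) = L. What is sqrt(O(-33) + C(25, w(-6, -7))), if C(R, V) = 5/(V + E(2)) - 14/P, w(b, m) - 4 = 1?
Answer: sqrt(468069)/21 ≈ 32.579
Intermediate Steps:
w(b, m) = 5 (w(b, m) = 4 + 1 = 5)
P = -3
C(R, V) = 14/3 + 5/(2 + V) (C(R, V) = 5/(V + 2) - 14/(-3) = 5/(2 + V) - 14*(-1/3) = 5/(2 + V) + 14/3 = 14/3 + 5/(2 + V))
sqrt(O(-33) + C(25, w(-6, -7))) = sqrt(-33*(1 - 33) + (43 + 14*5)/(3*(2 + 5))) = sqrt(-33*(-32) + (1/3)*(43 + 70)/7) = sqrt(1056 + (1/3)*(1/7)*113) = sqrt(1056 + 113/21) = sqrt(22289/21) = sqrt(468069)/21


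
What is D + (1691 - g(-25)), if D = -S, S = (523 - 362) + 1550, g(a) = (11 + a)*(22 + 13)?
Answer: 470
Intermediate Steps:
g(a) = 385 + 35*a (g(a) = (11 + a)*35 = 385 + 35*a)
S = 1711 (S = 161 + 1550 = 1711)
D = -1711 (D = -1*1711 = -1711)
D + (1691 - g(-25)) = -1711 + (1691 - (385 + 35*(-25))) = -1711 + (1691 - (385 - 875)) = -1711 + (1691 - 1*(-490)) = -1711 + (1691 + 490) = -1711 + 2181 = 470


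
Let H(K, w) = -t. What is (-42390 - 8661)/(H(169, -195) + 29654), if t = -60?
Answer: -51051/29714 ≈ -1.7181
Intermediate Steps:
H(K, w) = 60 (H(K, w) = -1*(-60) = 60)
(-42390 - 8661)/(H(169, -195) + 29654) = (-42390 - 8661)/(60 + 29654) = -51051/29714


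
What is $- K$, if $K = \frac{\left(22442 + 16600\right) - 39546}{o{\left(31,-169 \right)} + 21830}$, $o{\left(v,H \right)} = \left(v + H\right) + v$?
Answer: $\frac{168}{7241} \approx 0.023201$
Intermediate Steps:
$o{\left(v,H \right)} = H + 2 v$ ($o{\left(v,H \right)} = \left(H + v\right) + v = H + 2 v$)
$K = - \frac{168}{7241}$ ($K = \frac{\left(22442 + 16600\right) - 39546}{\left(-169 + 2 \cdot 31\right) + 21830} = \frac{39042 - 39546}{\left(-169 + 62\right) + 21830} = - \frac{504}{-107 + 21830} = - \frac{504}{21723} = \left(-504\right) \frac{1}{21723} = - \frac{168}{7241} \approx -0.023201$)
$- K = \left(-1\right) \left(- \frac{168}{7241}\right) = \frac{168}{7241}$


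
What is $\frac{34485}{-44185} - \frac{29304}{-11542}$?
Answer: $\frac{89677137}{50998327} \approx 1.7584$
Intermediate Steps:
$\frac{34485}{-44185} - \frac{29304}{-11542} = 34485 \left(- \frac{1}{44185}\right) - - \frac{14652}{5771} = - \frac{6897}{8837} + \frac{14652}{5771} = \frac{89677137}{50998327}$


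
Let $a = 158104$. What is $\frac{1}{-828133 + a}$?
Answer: $- \frac{1}{670029} \approx -1.4925 \cdot 10^{-6}$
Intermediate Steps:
$\frac{1}{-828133 + a} = \frac{1}{-828133 + 158104} = \frac{1}{-670029} = - \frac{1}{670029}$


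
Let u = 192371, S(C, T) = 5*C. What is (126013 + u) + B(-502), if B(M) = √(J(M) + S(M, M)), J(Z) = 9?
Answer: 318384 + I*√2501 ≈ 3.1838e+5 + 50.01*I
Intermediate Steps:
B(M) = √(9 + 5*M)
(126013 + u) + B(-502) = (126013 + 192371) + √(9 + 5*(-502)) = 318384 + √(9 - 2510) = 318384 + √(-2501) = 318384 + I*√2501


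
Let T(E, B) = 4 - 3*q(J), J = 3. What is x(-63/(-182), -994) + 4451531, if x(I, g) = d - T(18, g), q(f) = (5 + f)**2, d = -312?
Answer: 4451407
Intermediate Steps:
T(E, B) = -188 (T(E, B) = 4 - 3*(5 + 3)**2 = 4 - 3*8**2 = 4 - 3*64 = 4 - 192 = -188)
x(I, g) = -124 (x(I, g) = -312 - 1*(-188) = -312 + 188 = -124)
x(-63/(-182), -994) + 4451531 = -124 + 4451531 = 4451407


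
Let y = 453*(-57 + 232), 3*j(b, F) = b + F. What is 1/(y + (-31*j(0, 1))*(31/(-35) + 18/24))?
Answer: 420/33296089 ≈ 1.2614e-5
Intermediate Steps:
j(b, F) = F/3 + b/3 (j(b, F) = (b + F)/3 = (F + b)/3 = F/3 + b/3)
y = 79275 (y = 453*175 = 79275)
1/(y + (-31*j(0, 1))*(31/(-35) + 18/24)) = 1/(79275 + (-31*((1/3)*1 + (1/3)*0))*(31/(-35) + 18/24)) = 1/(79275 + (-31*(1/3 + 0))*(31*(-1/35) + 18*(1/24))) = 1/(79275 + (-31*1/3)*(-31/35 + 3/4)) = 1/(79275 - 31/3*(-19/140)) = 1/(79275 + 589/420) = 1/(33296089/420) = 420/33296089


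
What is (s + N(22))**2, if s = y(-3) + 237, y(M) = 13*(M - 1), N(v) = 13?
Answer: 39204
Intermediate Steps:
y(M) = -13 + 13*M (y(M) = 13*(-1 + M) = -13 + 13*M)
s = 185 (s = (-13 + 13*(-3)) + 237 = (-13 - 39) + 237 = -52 + 237 = 185)
(s + N(22))**2 = (185 + 13)**2 = 198**2 = 39204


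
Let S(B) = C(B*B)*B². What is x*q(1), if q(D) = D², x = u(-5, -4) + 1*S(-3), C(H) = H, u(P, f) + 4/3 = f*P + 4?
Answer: 311/3 ≈ 103.67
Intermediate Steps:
u(P, f) = 8/3 + P*f (u(P, f) = -4/3 + (f*P + 4) = -4/3 + (P*f + 4) = -4/3 + (4 + P*f) = 8/3 + P*f)
S(B) = B⁴ (S(B) = (B*B)*B² = B²*B² = B⁴)
x = 311/3 (x = (8/3 - 5*(-4)) + 1*(-3)⁴ = (8/3 + 20) + 1*81 = 68/3 + 81 = 311/3 ≈ 103.67)
x*q(1) = (311/3)*1² = (311/3)*1 = 311/3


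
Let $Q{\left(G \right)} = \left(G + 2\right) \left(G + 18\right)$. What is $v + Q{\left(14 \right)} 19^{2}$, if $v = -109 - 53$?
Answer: $184670$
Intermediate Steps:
$v = -162$ ($v = -109 - 53 = -162$)
$Q{\left(G \right)} = \left(2 + G\right) \left(18 + G\right)$
$v + Q{\left(14 \right)} 19^{2} = -162 + \left(36 + 14^{2} + 20 \cdot 14\right) 19^{2} = -162 + \left(36 + 196 + 280\right) 361 = -162 + 512 \cdot 361 = -162 + 184832 = 184670$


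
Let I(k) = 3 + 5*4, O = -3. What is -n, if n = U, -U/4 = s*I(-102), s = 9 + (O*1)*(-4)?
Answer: 1932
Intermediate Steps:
I(k) = 23 (I(k) = 3 + 20 = 23)
s = 21 (s = 9 - 3*1*(-4) = 9 - 3*(-4) = 9 + 12 = 21)
U = -1932 (U = -84*23 = -4*483 = -1932)
n = -1932
-n = -1*(-1932) = 1932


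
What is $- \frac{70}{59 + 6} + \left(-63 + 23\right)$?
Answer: $- \frac{534}{13} \approx -41.077$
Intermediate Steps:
$- \frac{70}{59 + 6} + \left(-63 + 23\right) = - \frac{70}{65} - 40 = \left(-70\right) \frac{1}{65} - 40 = - \frac{14}{13} - 40 = - \frac{534}{13}$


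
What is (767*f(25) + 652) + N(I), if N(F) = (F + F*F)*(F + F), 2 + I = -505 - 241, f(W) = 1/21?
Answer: -17553864037/21 ≈ -8.3590e+8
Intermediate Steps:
f(W) = 1/21
I = -748 (I = -2 + (-505 - 241) = -2 - 746 = -748)
N(F) = 2*F*(F + F²) (N(F) = (F + F²)*(2*F) = 2*F*(F + F²))
(767*f(25) + 652) + N(I) = (767*(1/21) + 652) + 2*(-748)²*(1 - 748) = (767/21 + 652) + 2*559504*(-747) = 14459/21 - 835898976 = -17553864037/21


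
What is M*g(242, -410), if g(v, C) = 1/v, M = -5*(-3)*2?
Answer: 15/121 ≈ 0.12397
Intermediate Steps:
M = 30 (M = 15*2 = 30)
M*g(242, -410) = 30/242 = 30*(1/242) = 15/121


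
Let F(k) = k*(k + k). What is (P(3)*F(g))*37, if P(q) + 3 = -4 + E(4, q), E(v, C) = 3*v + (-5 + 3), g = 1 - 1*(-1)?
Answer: 888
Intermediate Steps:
g = 2 (g = 1 + 1 = 2)
E(v, C) = -2 + 3*v (E(v, C) = 3*v - 2 = -2 + 3*v)
F(k) = 2*k² (F(k) = k*(2*k) = 2*k²)
P(q) = 3 (P(q) = -3 + (-4 + (-2 + 3*4)) = -3 + (-4 + (-2 + 12)) = -3 + (-4 + 10) = -3 + 6 = 3)
(P(3)*F(g))*37 = (3*(2*2²))*37 = (3*(2*4))*37 = (3*8)*37 = 24*37 = 888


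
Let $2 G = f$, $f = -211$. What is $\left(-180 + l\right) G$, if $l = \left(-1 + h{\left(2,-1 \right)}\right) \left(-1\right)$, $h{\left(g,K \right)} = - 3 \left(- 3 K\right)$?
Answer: $17935$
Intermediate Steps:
$h{\left(g,K \right)} = 9 K$
$G = - \frac{211}{2}$ ($G = \frac{1}{2} \left(-211\right) = - \frac{211}{2} \approx -105.5$)
$l = 10$ ($l = \left(-1 + 9 \left(-1\right)\right) \left(-1\right) = \left(-1 - 9\right) \left(-1\right) = \left(-10\right) \left(-1\right) = 10$)
$\left(-180 + l\right) G = \left(-180 + 10\right) \left(- \frac{211}{2}\right) = \left(-170\right) \left(- \frac{211}{2}\right) = 17935$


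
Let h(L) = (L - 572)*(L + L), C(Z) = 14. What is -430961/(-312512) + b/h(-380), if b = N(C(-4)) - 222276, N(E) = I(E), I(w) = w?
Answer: 199300461/185944640 ≈ 1.0718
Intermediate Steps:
N(E) = E
h(L) = 2*L*(-572 + L) (h(L) = (-572 + L)*(2*L) = 2*L*(-572 + L))
b = -222262 (b = 14 - 222276 = -222262)
-430961/(-312512) + b/h(-380) = -430961/(-312512) - 222262*(-1/(760*(-572 - 380))) = -430961*(-1/312512) - 222262/(2*(-380)*(-952)) = 430961/312512 - 222262/723520 = 430961/312512 - 222262*1/723520 = 430961/312512 - 5849/19040 = 199300461/185944640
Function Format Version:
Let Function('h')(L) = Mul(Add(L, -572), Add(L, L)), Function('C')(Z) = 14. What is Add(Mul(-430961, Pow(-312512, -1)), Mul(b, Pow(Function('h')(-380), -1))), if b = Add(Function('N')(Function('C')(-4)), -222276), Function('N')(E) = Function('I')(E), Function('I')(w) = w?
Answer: Rational(199300461, 185944640) ≈ 1.0718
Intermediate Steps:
Function('N')(E) = E
Function('h')(L) = Mul(2, L, Add(-572, L)) (Function('h')(L) = Mul(Add(-572, L), Mul(2, L)) = Mul(2, L, Add(-572, L)))
b = -222262 (b = Add(14, -222276) = -222262)
Add(Mul(-430961, Pow(-312512, -1)), Mul(b, Pow(Function('h')(-380), -1))) = Add(Mul(-430961, Pow(-312512, -1)), Mul(-222262, Pow(Mul(2, -380, Add(-572, -380)), -1))) = Add(Mul(-430961, Rational(-1, 312512)), Mul(-222262, Pow(Mul(2, -380, -952), -1))) = Add(Rational(430961, 312512), Mul(-222262, Pow(723520, -1))) = Add(Rational(430961, 312512), Mul(-222262, Rational(1, 723520))) = Add(Rational(430961, 312512), Rational(-5849, 19040)) = Rational(199300461, 185944640)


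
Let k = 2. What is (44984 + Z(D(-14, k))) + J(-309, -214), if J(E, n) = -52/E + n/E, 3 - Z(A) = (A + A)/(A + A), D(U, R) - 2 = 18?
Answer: 13900940/309 ≈ 44987.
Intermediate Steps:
D(U, R) = 20 (D(U, R) = 2 + 18 = 20)
Z(A) = 2 (Z(A) = 3 - (A + A)/(A + A) = 3 - 2*A/(2*A) = 3 - 2*A*1/(2*A) = 3 - 1*1 = 3 - 1 = 2)
(44984 + Z(D(-14, k))) + J(-309, -214) = (44984 + 2) + (-52 - 214)/(-309) = 44986 - 1/309*(-266) = 44986 + 266/309 = 13900940/309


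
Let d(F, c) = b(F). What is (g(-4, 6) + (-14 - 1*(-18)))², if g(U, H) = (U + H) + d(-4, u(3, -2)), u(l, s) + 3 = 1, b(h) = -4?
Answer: 4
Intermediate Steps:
u(l, s) = -2 (u(l, s) = -3 + 1 = -2)
d(F, c) = -4
g(U, H) = -4 + H + U (g(U, H) = (U + H) - 4 = (H + U) - 4 = -4 + H + U)
(g(-4, 6) + (-14 - 1*(-18)))² = ((-4 + 6 - 4) + (-14 - 1*(-18)))² = (-2 + (-14 + 18))² = (-2 + 4)² = 2² = 4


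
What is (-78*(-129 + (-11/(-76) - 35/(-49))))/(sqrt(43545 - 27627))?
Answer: 886223*sqrt(15918)/1411396 ≈ 79.221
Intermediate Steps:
(-78*(-129 + (-11/(-76) - 35/(-49))))/(sqrt(43545 - 27627)) = (-78*(-129 + (-11*(-1/76) - 35*(-1/49))))/(sqrt(15918)) = (-78*(-129 + (11/76 + 5/7)))*(sqrt(15918)/15918) = (-78*(-129 + 457/532))*(sqrt(15918)/15918) = (-78*(-68171/532))*(sqrt(15918)/15918) = 2658669*(sqrt(15918)/15918)/266 = 886223*sqrt(15918)/1411396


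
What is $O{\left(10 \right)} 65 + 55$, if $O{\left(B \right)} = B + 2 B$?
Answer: $2005$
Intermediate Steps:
$O{\left(B \right)} = 3 B$
$O{\left(10 \right)} 65 + 55 = 3 \cdot 10 \cdot 65 + 55 = 30 \cdot 65 + 55 = 1950 + 55 = 2005$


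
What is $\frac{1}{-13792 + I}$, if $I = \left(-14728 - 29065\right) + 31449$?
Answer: $- \frac{1}{26136} \approx -3.8261 \cdot 10^{-5}$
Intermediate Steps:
$I = -12344$ ($I = -43793 + 31449 = -12344$)
$\frac{1}{-13792 + I} = \frac{1}{-13792 - 12344} = \frac{1}{-26136} = - \frac{1}{26136}$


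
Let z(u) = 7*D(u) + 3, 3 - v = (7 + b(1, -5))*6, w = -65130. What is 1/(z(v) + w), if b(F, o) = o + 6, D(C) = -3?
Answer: -1/65148 ≈ -1.5350e-5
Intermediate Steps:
b(F, o) = 6 + o
v = -45 (v = 3 - (7 + (6 - 5))*6 = 3 - (7 + 1)*6 = 3 - 8*6 = 3 - 1*48 = 3 - 48 = -45)
z(u) = -18 (z(u) = 7*(-3) + 3 = -21 + 3 = -18)
1/(z(v) + w) = 1/(-18 - 65130) = 1/(-65148) = -1/65148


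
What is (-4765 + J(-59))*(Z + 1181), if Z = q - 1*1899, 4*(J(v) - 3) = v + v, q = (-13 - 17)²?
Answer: -872053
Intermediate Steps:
q = 900 (q = (-30)² = 900)
J(v) = 3 + v/2 (J(v) = 3 + (v + v)/4 = 3 + (2*v)/4 = 3 + v/2)
Z = -999 (Z = 900 - 1*1899 = 900 - 1899 = -999)
(-4765 + J(-59))*(Z + 1181) = (-4765 + (3 + (½)*(-59)))*(-999 + 1181) = (-4765 + (3 - 59/2))*182 = (-4765 - 53/2)*182 = -9583/2*182 = -872053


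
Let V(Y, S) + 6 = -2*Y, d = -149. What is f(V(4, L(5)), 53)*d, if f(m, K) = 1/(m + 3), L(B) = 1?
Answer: 149/11 ≈ 13.545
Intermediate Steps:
V(Y, S) = -6 - 2*Y
f(m, K) = 1/(3 + m)
f(V(4, L(5)), 53)*d = -149/(3 + (-6 - 2*4)) = -149/(3 + (-6 - 8)) = -149/(3 - 14) = -149/(-11) = -1/11*(-149) = 149/11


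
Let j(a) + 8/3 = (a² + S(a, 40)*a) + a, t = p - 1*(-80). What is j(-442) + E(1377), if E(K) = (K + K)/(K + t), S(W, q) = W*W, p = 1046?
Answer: -646945160456/7509 ≈ -8.6156e+7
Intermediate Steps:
S(W, q) = W²
t = 1126 (t = 1046 - 1*(-80) = 1046 + 80 = 1126)
j(a) = -8/3 + a + a² + a³ (j(a) = -8/3 + ((a² + a²*a) + a) = -8/3 + ((a² + a³) + a) = -8/3 + (a + a² + a³) = -8/3 + a + a² + a³)
E(K) = 2*K/(1126 + K) (E(K) = (K + K)/(K + 1126) = (2*K)/(1126 + K) = 2*K/(1126 + K))
j(-442) + E(1377) = (-8/3 - 442 + (-442)² + (-442)³) + 2*1377/(1126 + 1377) = (-8/3 - 442 + 195364 - 86350888) + 2*1377/2503 = -258467906/3 + 2*1377*(1/2503) = -258467906/3 + 2754/2503 = -646945160456/7509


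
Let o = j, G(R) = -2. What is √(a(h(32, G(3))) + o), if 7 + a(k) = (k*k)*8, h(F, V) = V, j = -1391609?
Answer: 4*I*√86974 ≈ 1179.7*I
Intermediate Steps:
a(k) = -7 + 8*k² (a(k) = -7 + (k*k)*8 = -7 + k²*8 = -7 + 8*k²)
o = -1391609
√(a(h(32, G(3))) + o) = √((-7 + 8*(-2)²) - 1391609) = √((-7 + 8*4) - 1391609) = √((-7 + 32) - 1391609) = √(25 - 1391609) = √(-1391584) = 4*I*√86974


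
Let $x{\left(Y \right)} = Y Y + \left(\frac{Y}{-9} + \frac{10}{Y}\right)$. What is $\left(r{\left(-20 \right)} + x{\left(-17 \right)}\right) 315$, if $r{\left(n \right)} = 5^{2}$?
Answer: $\frac{1688435}{17} \approx 99320.0$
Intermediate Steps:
$r{\left(n \right)} = 25$
$x{\left(Y \right)} = Y^{2} + \frac{10}{Y} - \frac{Y}{9}$ ($x{\left(Y \right)} = Y^{2} + \left(Y \left(- \frac{1}{9}\right) + \frac{10}{Y}\right) = Y^{2} - \left(- \frac{10}{Y} + \frac{Y}{9}\right) = Y^{2} + \frac{10}{Y} - \frac{Y}{9}$)
$\left(r{\left(-20 \right)} + x{\left(-17 \right)}\right) 315 = \left(25 + \left(\left(-17\right)^{2} + \frac{10}{-17} - - \frac{17}{9}\right)\right) 315 = \left(25 + \left(289 + 10 \left(- \frac{1}{17}\right) + \frac{17}{9}\right)\right) 315 = \left(25 + \left(289 - \frac{10}{17} + \frac{17}{9}\right)\right) 315 = \left(25 + \frac{44416}{153}\right) 315 = \frac{48241}{153} \cdot 315 = \frac{1688435}{17}$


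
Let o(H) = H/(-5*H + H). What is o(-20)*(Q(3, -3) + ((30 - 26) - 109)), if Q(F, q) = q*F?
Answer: 57/2 ≈ 28.500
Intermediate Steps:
Q(F, q) = F*q
o(H) = -¼ (o(H) = H/((-4*H)) = H*(-1/(4*H)) = -¼)
o(-20)*(Q(3, -3) + ((30 - 26) - 109)) = -(3*(-3) + ((30 - 26) - 109))/4 = -(-9 + (4 - 109))/4 = -(-9 - 105)/4 = -¼*(-114) = 57/2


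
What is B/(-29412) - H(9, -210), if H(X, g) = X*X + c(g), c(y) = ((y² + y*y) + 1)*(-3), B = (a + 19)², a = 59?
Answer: 216114305/817 ≈ 2.6452e+5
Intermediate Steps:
B = 6084 (B = (59 + 19)² = 78² = 6084)
c(y) = -3 - 6*y² (c(y) = ((y² + y²) + 1)*(-3) = (2*y² + 1)*(-3) = (1 + 2*y²)*(-3) = -3 - 6*y²)
H(X, g) = -3 + X² - 6*g² (H(X, g) = X*X + (-3 - 6*g²) = X² + (-3 - 6*g²) = -3 + X² - 6*g²)
B/(-29412) - H(9, -210) = 6084/(-29412) - (-3 + 9² - 6*(-210)²) = 6084*(-1/29412) - (-3 + 81 - 6*44100) = -169/817 - (-3 + 81 - 264600) = -169/817 - 1*(-264522) = -169/817 + 264522 = 216114305/817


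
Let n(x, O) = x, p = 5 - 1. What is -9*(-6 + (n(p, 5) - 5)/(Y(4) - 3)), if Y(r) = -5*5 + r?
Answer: 429/8 ≈ 53.625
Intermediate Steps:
p = 4
Y(r) = -25 + r
-9*(-6 + (n(p, 5) - 5)/(Y(4) - 3)) = -9*(-6 + (4 - 5)/((-25 + 4) - 3)) = -9*(-6 - 1/(-21 - 3)) = -9*(-6 - 1/(-24)) = -9*(-6 - 1*(-1/24)) = -9*(-6 + 1/24) = -9*(-143/24) = 429/8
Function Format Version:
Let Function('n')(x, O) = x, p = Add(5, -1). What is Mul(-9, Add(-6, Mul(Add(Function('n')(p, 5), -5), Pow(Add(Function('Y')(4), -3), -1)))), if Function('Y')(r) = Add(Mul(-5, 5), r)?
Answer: Rational(429, 8) ≈ 53.625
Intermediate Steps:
p = 4
Function('Y')(r) = Add(-25, r)
Mul(-9, Add(-6, Mul(Add(Function('n')(p, 5), -5), Pow(Add(Function('Y')(4), -3), -1)))) = Mul(-9, Add(-6, Mul(Add(4, -5), Pow(Add(Add(-25, 4), -3), -1)))) = Mul(-9, Add(-6, Mul(-1, Pow(Add(-21, -3), -1)))) = Mul(-9, Add(-6, Mul(-1, Pow(-24, -1)))) = Mul(-9, Add(-6, Mul(-1, Rational(-1, 24)))) = Mul(-9, Add(-6, Rational(1, 24))) = Mul(-9, Rational(-143, 24)) = Rational(429, 8)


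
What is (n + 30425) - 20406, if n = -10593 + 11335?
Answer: 10761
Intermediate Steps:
n = 742
(n + 30425) - 20406 = (742 + 30425) - 20406 = 31167 - 20406 = 10761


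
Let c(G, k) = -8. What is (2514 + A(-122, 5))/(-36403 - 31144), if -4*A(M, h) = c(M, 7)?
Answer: -2516/67547 ≈ -0.037248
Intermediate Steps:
A(M, h) = 2 (A(M, h) = -¼*(-8) = 2)
(2514 + A(-122, 5))/(-36403 - 31144) = (2514 + 2)/(-36403 - 31144) = 2516/(-67547) = 2516*(-1/67547) = -2516/67547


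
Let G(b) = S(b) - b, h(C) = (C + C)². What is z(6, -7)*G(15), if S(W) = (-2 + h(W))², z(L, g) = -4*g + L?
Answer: 27417226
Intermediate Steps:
z(L, g) = L - 4*g
h(C) = 4*C² (h(C) = (2*C)² = 4*C²)
S(W) = (-2 + 4*W²)²
G(b) = -b + 4*(-1 + 2*b²)² (G(b) = 4*(-1 + 2*b²)² - b = -b + 4*(-1 + 2*b²)²)
z(6, -7)*G(15) = (6 - 4*(-7))*(-1*15 + 4*(-1 + 2*15²)²) = (6 + 28)*(-15 + 4*(-1 + 2*225)²) = 34*(-15 + 4*(-1 + 450)²) = 34*(-15 + 4*449²) = 34*(-15 + 4*201601) = 34*(-15 + 806404) = 34*806389 = 27417226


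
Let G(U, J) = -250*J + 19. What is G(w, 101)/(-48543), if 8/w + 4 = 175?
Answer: 25231/48543 ≈ 0.51977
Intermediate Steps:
w = 8/171 (w = 8/(-4 + 175) = 8/171 ≈ 0.046784)
G(U, J) = 19 - 250*J
G(w, 101)/(-48543) = (19 - 250*101)/(-48543) = (19 - 25250)*(-1/48543) = -25231*(-1/48543) = 25231/48543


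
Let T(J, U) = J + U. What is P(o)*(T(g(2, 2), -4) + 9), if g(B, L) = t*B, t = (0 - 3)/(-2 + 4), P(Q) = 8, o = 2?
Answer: 16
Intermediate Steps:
t = -3/2 ≈ -1.5000
g(B, L) = -3*B/2
P(o)*(T(g(2, 2), -4) + 9) = 8*((-3/2*2 - 4) + 9) = 8*((-3 - 4) + 9) = 8*(-7 + 9) = 8*2 = 16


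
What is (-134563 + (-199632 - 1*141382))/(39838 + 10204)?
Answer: -475577/50042 ≈ -9.5036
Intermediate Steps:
(-134563 + (-199632 - 1*141382))/(39838 + 10204) = (-134563 + (-199632 - 141382))/50042 = (-134563 - 341014)*(1/50042) = -475577*1/50042 = -475577/50042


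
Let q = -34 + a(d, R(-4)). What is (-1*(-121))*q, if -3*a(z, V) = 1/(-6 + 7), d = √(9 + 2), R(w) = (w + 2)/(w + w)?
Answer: -12463/3 ≈ -4154.3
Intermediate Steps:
R(w) = (2 + w)/(2*w) (R(w) = (2 + w)/((2*w)) = (2 + w)*(1/(2*w)) = (2 + w)/(2*w))
d = √11 ≈ 3.3166
a(z, V) = -⅓ (a(z, V) = -1/(3*(-6 + 7)) = -⅓/1 = -⅓*1 = -⅓)
q = -103/3 (q = -34 - ⅓ = -103/3 ≈ -34.333)
(-1*(-121))*q = -1*(-121)*(-103/3) = 121*(-103/3) = -12463/3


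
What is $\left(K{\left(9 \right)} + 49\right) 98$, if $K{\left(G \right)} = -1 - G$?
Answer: $3822$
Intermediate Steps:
$\left(K{\left(9 \right)} + 49\right) 98 = \left(\left(-1 - 9\right) + 49\right) 98 = \left(-10 + 49\right) 98 = 39 \cdot 98 = 3822$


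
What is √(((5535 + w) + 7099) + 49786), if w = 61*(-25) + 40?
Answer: √60935 ≈ 246.85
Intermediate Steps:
w = -1485 (w = -1525 + 40 = -1485)
√(((5535 + w) + 7099) + 49786) = √(((5535 - 1485) + 7099) + 49786) = √((4050 + 7099) + 49786) = √(11149 + 49786) = √60935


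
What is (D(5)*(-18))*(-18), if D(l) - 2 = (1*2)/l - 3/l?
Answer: 2916/5 ≈ 583.20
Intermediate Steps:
D(l) = 2 - 1/l (D(l) = 2 + ((1*2)/l - 3/l) = 2 + (2/l - 3/l) = 2 - 1/l)
(D(5)*(-18))*(-18) = ((2 - 1/5)*(-18))*(-18) = ((2 - 1*⅕)*(-18))*(-18) = ((2 - ⅕)*(-18))*(-18) = ((9/5)*(-18))*(-18) = -162/5*(-18) = 2916/5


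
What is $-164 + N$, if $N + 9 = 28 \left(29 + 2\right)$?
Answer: $695$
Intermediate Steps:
$N = 859$ ($N = -9 + 28 \left(29 + 2\right) = -9 + 28 \cdot 31 = -9 + 868 = 859$)
$-164 + N = -164 + 859 = 695$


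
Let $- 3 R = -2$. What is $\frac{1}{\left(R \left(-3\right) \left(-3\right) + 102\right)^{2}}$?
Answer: $\frac{1}{11664} \approx 8.5734 \cdot 10^{-5}$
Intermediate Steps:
$R = \frac{2}{3}$ ($R = \left(- \frac{1}{3}\right) \left(-2\right) = \frac{2}{3} \approx 0.66667$)
$\frac{1}{\left(R \left(-3\right) \left(-3\right) + 102\right)^{2}} = \frac{1}{\left(\frac{2}{3} \left(-3\right) \left(-3\right) + 102\right)^{2}} = \frac{1}{\left(\left(-2\right) \left(-3\right) + 102\right)^{2}} = \frac{1}{\left(6 + 102\right)^{2}} = \frac{1}{108^{2}} = \frac{1}{11664}$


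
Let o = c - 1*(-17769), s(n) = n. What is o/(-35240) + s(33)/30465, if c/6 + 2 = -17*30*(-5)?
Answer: -67061239/71572440 ≈ -0.93697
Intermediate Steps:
c = 15288 (c = -12 + 6*(-17*30*(-5)) = -12 + 6*(-510*(-5)) = -12 + 6*2550 = -12 + 15300 = 15288)
o = 33057 (o = 15288 - 1*(-17769) = 15288 + 17769 = 33057)
o/(-35240) + s(33)/30465 = 33057/(-35240) + 33/30465 = 33057*(-1/35240) + 33*(1/30465) = -33057/35240 + 11/10155 = -67061239/71572440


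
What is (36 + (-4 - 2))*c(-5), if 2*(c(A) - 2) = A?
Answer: -15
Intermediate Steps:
c(A) = 2 + A/2
(36 + (-4 - 2))*c(-5) = (36 + (-4 - 2))*(2 + (½)*(-5)) = (36 - 6)*(2 - 5/2) = 30*(-½) = -15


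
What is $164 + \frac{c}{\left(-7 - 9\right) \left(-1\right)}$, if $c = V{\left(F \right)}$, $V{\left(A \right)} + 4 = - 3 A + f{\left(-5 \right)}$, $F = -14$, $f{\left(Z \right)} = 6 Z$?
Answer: $\frac{329}{2} \approx 164.5$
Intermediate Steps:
$V{\left(A \right)} = -34 - 3 A$ ($V{\left(A \right)} = -4 - \left(30 + 3 A\right) = -34 - 3 A$)
$c = 8$ ($c = -34 - -42 = -34 + 42 = 8$)
$164 + \frac{c}{\left(-7 - 9\right) \left(-1\right)} = 164 + \frac{1}{\left(-7 - 9\right) \left(-1\right)} 8 = 164 + \frac{1}{\left(-16\right) \left(-1\right)} 8 = 164 + \frac{1}{16} \cdot 8 = 164 + \frac{1}{2} = \frac{329}{2}$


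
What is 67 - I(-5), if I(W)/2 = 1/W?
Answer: 337/5 ≈ 67.400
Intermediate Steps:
I(W) = 2/W
67 - I(-5) = 67 - 2/(-5) = 67 - 2*(-1)/5 = 67 - 1*(-2/5) = 67 + 2/5 = 337/5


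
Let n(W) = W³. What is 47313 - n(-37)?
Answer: 97966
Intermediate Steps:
47313 - n(-37) = 47313 - 1*(-37)³ = 47313 - 1*(-50653) = 47313 + 50653 = 97966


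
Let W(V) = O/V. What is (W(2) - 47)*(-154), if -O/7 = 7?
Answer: 11011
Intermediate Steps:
O = -49 (O = -7*7 = -49)
W(V) = -49/V
(W(2) - 47)*(-154) = (-49/2 - 47)*(-154) = -143/2*(-154) = 11011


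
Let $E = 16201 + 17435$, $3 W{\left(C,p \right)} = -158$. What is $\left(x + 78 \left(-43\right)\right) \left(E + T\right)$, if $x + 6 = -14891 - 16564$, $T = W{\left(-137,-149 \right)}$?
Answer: $-1169203750$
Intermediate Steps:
$W{\left(C,p \right)} = - \frac{158}{3}$ ($W{\left(C,p \right)} = \frac{1}{3} \left(-158\right) = - \frac{158}{3}$)
$E = 33636$
$T = - \frac{158}{3} \approx -52.667$
$x = -31461$ ($x = -6 - 31455 = -31461$)
$\left(x + 78 \left(-43\right)\right) \left(E + T\right) = \left(-31461 + 78 \left(-43\right)\right) \left(33636 - \frac{158}{3}\right) = \left(-31461 - 3354\right) \frac{100750}{3} = \left(-34815\right) \frac{100750}{3} = -1169203750$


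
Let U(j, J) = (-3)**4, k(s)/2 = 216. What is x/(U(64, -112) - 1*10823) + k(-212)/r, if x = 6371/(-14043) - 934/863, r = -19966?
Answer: -27933802371343/1299621569809074 ≈ -0.021494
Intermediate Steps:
k(s) = 432 (k(s) = 2*216 = 432)
U(j, J) = 81
x = -18614335/12119109 (x = 6371*(-1/14043) - 934*1/863 = -6371/14043 - 934/863 = -18614335/12119109 ≈ -1.5359)
x/(U(64, -112) - 1*10823) + k(-212)/r = -18614335/(12119109*(81 - 1*10823)) + 432/(-19966) = -18614335/(12119109*(81 - 10823)) + 432*(-1/19966) = -18614335/12119109/(-10742) - 216/9983 = -18614335/12119109*(-1/10742) - 216/9983 = 18614335/130183468878 - 216/9983 = -27933802371343/1299621569809074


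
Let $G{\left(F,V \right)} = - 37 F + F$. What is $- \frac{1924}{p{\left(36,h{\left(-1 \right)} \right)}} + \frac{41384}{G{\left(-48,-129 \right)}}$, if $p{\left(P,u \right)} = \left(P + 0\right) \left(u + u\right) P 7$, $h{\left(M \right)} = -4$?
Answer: $\frac{435013}{18144} \approx 23.976$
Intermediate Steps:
$G{\left(F,V \right)} = - 36 F$
$p{\left(P,u \right)} = 14 u P^{2}$ ($p{\left(P,u \right)} = P 2 u P 7 = 2 P u P 7 = 2 u P^{2} \cdot 7 = 14 u P^{2}$)
$- \frac{1924}{p{\left(36,h{\left(-1 \right)} \right)}} + \frac{41384}{G{\left(-48,-129 \right)}} = - \frac{1924}{14 \left(-4\right) 36^{2}} + \frac{41384}{\left(-36\right) \left(-48\right)} = - \frac{1924}{14 \left(-4\right) 1296} + \frac{41384}{1728} = - \frac{1924}{-72576} + 41384 \cdot \frac{1}{1728} = \left(-1924\right) \left(- \frac{1}{72576}\right) + \frac{5173}{216} = \frac{481}{18144} + \frac{5173}{216} = \frac{435013}{18144}$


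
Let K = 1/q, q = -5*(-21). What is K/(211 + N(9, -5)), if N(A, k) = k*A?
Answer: 1/17430 ≈ 5.7372e-5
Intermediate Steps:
N(A, k) = A*k
q = 105
K = 1/105 ≈ 0.0095238
K/(211 + N(9, -5)) = (1/105)/(211 + 9*(-5)) = (1/105)/(211 - 45) = (1/105)/166 = (1/166)*(1/105) = 1/17430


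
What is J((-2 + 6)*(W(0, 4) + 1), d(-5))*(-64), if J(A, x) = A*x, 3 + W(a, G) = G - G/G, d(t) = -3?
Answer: 768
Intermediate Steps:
W(a, G) = -4 + G (W(a, G) = -3 + (G - G/G) = -3 + (G - 1*1) = -3 + (G - 1) = -3 + (-1 + G) = -4 + G)
J((-2 + 6)*(W(0, 4) + 1), d(-5))*(-64) = (((-2 + 6)*((-4 + 4) + 1))*(-3))*(-64) = ((4*(0 + 1))*(-3))*(-64) = ((4*1)*(-3))*(-64) = (4*(-3))*(-64) = -12*(-64) = 768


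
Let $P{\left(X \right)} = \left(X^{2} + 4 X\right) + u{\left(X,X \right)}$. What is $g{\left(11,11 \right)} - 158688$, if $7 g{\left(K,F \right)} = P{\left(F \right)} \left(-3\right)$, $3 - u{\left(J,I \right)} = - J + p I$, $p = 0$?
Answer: $- \frac{1111353}{7} \approx -1.5876 \cdot 10^{5}$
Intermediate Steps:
$u{\left(J,I \right)} = 3 + J$ ($u{\left(J,I \right)} = 3 - \left(- J + 0 I\right) = 3 - \left(- J + 0\right) = 3 - - J = 3 + J$)
$P{\left(X \right)} = 3 + X^{2} + 5 X$ ($P{\left(X \right)} = \left(X^{2} + 4 X\right) + \left(3 + X\right) = 3 + X^{2} + 5 X$)
$g{\left(K,F \right)} = - \frac{9}{7} - \frac{15 F}{7} - \frac{3 F^{2}}{7}$ ($g{\left(K,F \right)} = \frac{\left(3 + F^{2} + 5 F\right) \left(-3\right)}{7} = \frac{-9 - 15 F - 3 F^{2}}{7} = - \frac{9}{7} - \frac{15 F}{7} - \frac{3 F^{2}}{7}$)
$g{\left(11,11 \right)} - 158688 = \left(- \frac{9}{7} - \frac{165}{7} - \frac{3 \cdot 11^{2}}{7}\right) - 158688 = \left(- \frac{9}{7} - \frac{165}{7} - \frac{363}{7}\right) - 158688 = - \frac{537}{7} - 158688 = - \frac{1111353}{7}$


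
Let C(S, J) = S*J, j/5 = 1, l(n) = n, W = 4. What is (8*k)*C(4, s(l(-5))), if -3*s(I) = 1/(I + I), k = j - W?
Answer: 16/15 ≈ 1.0667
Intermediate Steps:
j = 5 (j = 5*1 = 5)
k = 1 (k = 5 - 1*4 = 5 - 4 = 1)
s(I) = -1/(6*I) (s(I) = -1/(3*(I + I)) = -1/(2*I)/3 = -1/(6*I))
C(S, J) = J*S
(8*k)*C(4, s(l(-5))) = (8*1)*(-1/6/(-5)*4) = 8*(-1/6*(-1/5)*4) = 8*((1/30)*4) = 8*(2/15) = 16/15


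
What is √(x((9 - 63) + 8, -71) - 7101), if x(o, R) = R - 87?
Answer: I*√7259 ≈ 85.2*I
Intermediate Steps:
x(o, R) = -87 + R
√(x((9 - 63) + 8, -71) - 7101) = √((-87 - 71) - 7101) = √(-158 - 7101) = √(-7259) = I*√7259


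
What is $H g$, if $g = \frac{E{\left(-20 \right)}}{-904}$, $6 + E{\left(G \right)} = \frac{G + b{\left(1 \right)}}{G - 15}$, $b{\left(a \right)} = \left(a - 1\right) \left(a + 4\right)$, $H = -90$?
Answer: $- \frac{855}{1582} \approx -0.54045$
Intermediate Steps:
$b{\left(a \right)} = \left(-1 + a\right) \left(4 + a\right)$
$E{\left(G \right)} = -6 + \frac{G}{-15 + G}$ ($E{\left(G \right)} = -6 + \frac{G + \left(-4 + 1^{2} + 3 \cdot 1\right)}{G - 15} = -6 + \frac{G + \left(-4 + 1 + 3\right)}{-15 + G} = -6 + \frac{G + 0}{-15 + G} = -6 + \frac{G}{-15 + G}$)
$g = \frac{19}{3164}$ ($g = \frac{5 \frac{1}{-15 - 20} \left(18 - -20\right)}{-904} = \frac{5 \left(18 + 20\right)}{-35} \left(- \frac{1}{904}\right) = 5 \left(- \frac{1}{35}\right) 38 \left(- \frac{1}{904}\right) = \left(- \frac{38}{7}\right) \left(- \frac{1}{904}\right) = \frac{19}{3164} \approx 0.0060051$)
$H g = \left(-90\right) \frac{19}{3164} = - \frac{855}{1582}$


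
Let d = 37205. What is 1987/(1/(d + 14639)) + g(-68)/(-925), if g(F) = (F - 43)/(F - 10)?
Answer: 66959118199/650 ≈ 1.0301e+8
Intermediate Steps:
g(F) = (-43 + F)/(-10 + F)
1987/(1/(d + 14639)) + g(-68)/(-925) = 1987/(1/(37205 + 14639)) + ((-43 - 68)/(-10 - 68))/(-925) = 1987/(1/51844) + (-111/(-78))*(-1/925) = 1987/(1/51844) - 1/78*(-111)*(-1/925) = 1987*51844 + (37/26)*(-1/925) = 103014028 - 1/650 = 66959118199/650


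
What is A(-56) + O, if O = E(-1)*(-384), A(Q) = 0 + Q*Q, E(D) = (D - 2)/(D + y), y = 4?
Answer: 3520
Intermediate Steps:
E(D) = (-2 + D)/(4 + D) (E(D) = (D - 2)/(D + 4) = (-2 + D)/(4 + D))
A(Q) = Q² (A(Q) = 0 + Q² = Q²)
O = 384 (O = ((-2 - 1)/(4 - 1))*(-384) = (-3/3)*(-384) = ((⅓)*(-3))*(-384) = -1*(-384) = 384)
A(-56) + O = (-56)² + 384 = 3136 + 384 = 3520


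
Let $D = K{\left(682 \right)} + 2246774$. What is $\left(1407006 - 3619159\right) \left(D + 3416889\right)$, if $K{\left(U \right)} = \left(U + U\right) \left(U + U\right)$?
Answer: $-16644590904327$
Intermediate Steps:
$K{\left(U \right)} = 4 U^{2}$ ($K{\left(U \right)} = 2 U 2 U = 4 U^{2}$)
$D = 4107270$ ($D = 4 \cdot 682^{2} + 2246774 = 4 \cdot 465124 + 2246774 = 1860496 + 2246774 = 4107270$)
$\left(1407006 - 3619159\right) \left(D + 3416889\right) = \left(1407006 - 3619159\right) \left(4107270 + 3416889\right) = \left(-2212153\right) 7524159 = -16644590904327$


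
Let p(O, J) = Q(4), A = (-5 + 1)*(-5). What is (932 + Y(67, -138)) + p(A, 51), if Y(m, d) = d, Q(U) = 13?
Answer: 807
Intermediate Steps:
A = 20 (A = -4*(-5) = 20)
p(O, J) = 13
(932 + Y(67, -138)) + p(A, 51) = (932 - 138) + 13 = 794 + 13 = 807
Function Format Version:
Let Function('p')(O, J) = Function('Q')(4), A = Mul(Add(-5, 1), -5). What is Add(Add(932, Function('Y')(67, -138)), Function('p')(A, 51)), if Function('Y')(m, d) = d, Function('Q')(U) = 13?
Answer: 807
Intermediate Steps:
A = 20 (A = Mul(-4, -5) = 20)
Function('p')(O, J) = 13
Add(Add(932, Function('Y')(67, -138)), Function('p')(A, 51)) = Add(Add(932, -138), 13) = Add(794, 13) = 807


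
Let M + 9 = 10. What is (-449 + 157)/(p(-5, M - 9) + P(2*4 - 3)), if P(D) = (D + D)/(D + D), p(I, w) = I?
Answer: 73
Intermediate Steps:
M = 1 (M = -9 + 10 = 1)
P(D) = 1 (P(D) = (2*D)/((2*D)) = (2*D)*(1/(2*D)) = 1)
(-449 + 157)/(p(-5, M - 9) + P(2*4 - 3)) = (-449 + 157)/(-5 + 1) = -292/(-4) = -292*(-1/4) = 73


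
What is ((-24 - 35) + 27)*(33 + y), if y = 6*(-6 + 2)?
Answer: -288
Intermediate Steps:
y = -24 (y = 6*(-4) = -24)
((-24 - 35) + 27)*(33 + y) = ((-24 - 35) + 27)*(33 - 24) = (-59 + 27)*9 = -32*9 = -288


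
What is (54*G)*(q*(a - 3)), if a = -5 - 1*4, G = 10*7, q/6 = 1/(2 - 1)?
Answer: -272160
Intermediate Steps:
q = 6 (q = 6/(2 - 1) = 6/1 = 6*1 = 6)
G = 70
a = -9 (a = -5 - 4 = -9)
(54*G)*(q*(a - 3)) = (54*70)*(6*(-9 - 3)) = 3780*(6*(-12)) = 3780*(-72) = -272160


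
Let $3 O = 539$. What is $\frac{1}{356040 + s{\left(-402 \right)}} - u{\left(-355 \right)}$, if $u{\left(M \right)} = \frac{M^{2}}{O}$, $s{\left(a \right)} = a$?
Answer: $- \frac{134457836311}{191688882} \approx -701.44$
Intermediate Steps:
$O = \frac{539}{3}$ ($O = \frac{1}{3} \cdot 539 = \frac{539}{3} \approx 179.67$)
$u{\left(M \right)} = \frac{3 M^{2}}{539}$ ($u{\left(M \right)} = \frac{M^{2}}{\frac{539}{3}} = M^{2} \cdot \frac{3}{539} = \frac{3 M^{2}}{539}$)
$\frac{1}{356040 + s{\left(-402 \right)}} - u{\left(-355 \right)} = \frac{1}{356040 - 402} - \frac{3 \left(-355\right)^{2}}{539} = \frac{1}{355638} - \frac{3}{539} \cdot 126025 = \frac{1}{355638} - \frac{378075}{539} = - \frac{134457836311}{191688882}$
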